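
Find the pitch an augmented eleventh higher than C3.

Four letters up from C (plus an octave) reaches F.
Moving 18 semitones up from C3 (the size of an augmented eleventh) reaches F#4.

F#4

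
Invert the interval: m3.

Inverted interval numbers add to nine, so a third pairs with a sixth (3 + 6 = 9).
And minor becomes major under inversion, so we get a major sixth.

M6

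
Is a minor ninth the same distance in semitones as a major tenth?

No

13 semitones (minor ninth) vs 16 semitones (major tenth): not equal.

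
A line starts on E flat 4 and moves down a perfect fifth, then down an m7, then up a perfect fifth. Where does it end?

F 3

Eb4 down a perfect fifth → Ab3 (7 semitones).
Down a minor seventh from Ab3: Bb2 (10 semitones down).
Up a perfect fifth from Bb2: F3 (7 semitones up).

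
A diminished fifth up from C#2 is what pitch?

Five letter names up from C: G.
A diminished fifth spans 6 semitones, so from C#2 the target pitch is G2.

G2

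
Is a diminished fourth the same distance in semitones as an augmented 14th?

A diminished fourth spans 4 semitones; an augmented fourteenth spans 24 semitones. They differ by 20.

No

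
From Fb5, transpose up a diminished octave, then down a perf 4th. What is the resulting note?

Up a diminished octave from Fb5: Fbb6 (11 semitones up).
Down a perfect fourth from Fbb6: Cbb6 (5 semitones down).

Cbb6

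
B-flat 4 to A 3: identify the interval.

minor ninth

Descending from Bb4 to A3 is the same interval as ascending A3 to Bb4.
A to B spans two letter names (A-B), plus an octave: a ninth.
At 13 semitones, A3→Bb4 falls one short of a major ninth: minor.
(Equivalently, a compound minor second: a minor second plus an octave.)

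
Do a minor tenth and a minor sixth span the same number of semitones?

A minor tenth is 15 semitones but a minor sixth is 8 semitones — different sizes.

No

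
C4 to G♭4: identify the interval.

d5

C to G spans five letter names (C-D-E-F-G): a fifth.
C4 to Gb4 spans 6 semitones — one semitone narrower than the perfect fifth (7) — giving a diminished fifth.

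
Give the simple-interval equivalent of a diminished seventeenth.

diminished 3rd

Subtracting seven from the interval number removes an octave: 17 − 14 = 3.
So a diminished seventeenth is 2 octaves plus a diminished third. The quality is unchanged.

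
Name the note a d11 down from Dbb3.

The eleventh's letter: D down four letter names plus an octave → A.
A diminished eleventh is 16 semitones; 16 semitones down from Dbb3 gives Ab1.

Ab1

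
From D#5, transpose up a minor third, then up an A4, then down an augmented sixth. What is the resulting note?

D5

Up a minor third from D#5: F#5 (3 semitones up).
Up an augmented fourth from F#5: B#5 (6 semitones up).
B#5 down an augmented sixth → D5 (10 semitones).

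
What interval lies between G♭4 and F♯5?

G to F spans seven letter names (G-A-B-C-D-E-F), so the interval is some kind of seventh.
A major seventh would be 11 semitones; Gb4 to F#5 is 12, one semitone wider, so the interval is augmented.

augmented 7th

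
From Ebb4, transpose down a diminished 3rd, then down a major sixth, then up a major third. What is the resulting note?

A diminished third down from Ebb4 is C4.
Down a major sixth from C4: Eb3 (9 semitones down).
A major third up from Eb3 is G3.

G3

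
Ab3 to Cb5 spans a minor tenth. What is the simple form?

Take out an octave (7 from the number): 10 − 7 = 3.
So a minor tenth is an octave plus a minor third. The quality is unchanged.

minor third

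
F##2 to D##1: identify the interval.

minor tenth

Descending from F##2 to D##1 is the same interval as ascending D##1 to F##2.
D to F spans three letter names (D-E-F), plus an octave: a tenth.
A major tenth would be 16 semitones, but D##1 to F##2 is 15 — one semitone narrower, making it a minor tenth.
(Equivalently, a compound minor third: a minor third plus an octave.)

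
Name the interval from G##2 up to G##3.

G to G is the same letter name, plus an octave, so the interval is some kind of octave.
The perfect octave spans 12 semitones, and G##2 to G##3 is exactly 12 semitones — so this is a perfect octave.

perfect 8th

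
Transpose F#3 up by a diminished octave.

For an octave the letter name doesn't change: still F, an octave up.
A diminished octave spans 11 semitones, so from F#3 the target pitch is F4.

F4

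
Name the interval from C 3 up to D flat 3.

minor 2nd

C to D spans two letter names (C-D), so the interval is some kind of second.
A major second would be 2 semitones, but C3 to Db3 is 1 — one semitone narrower, making it a minor second.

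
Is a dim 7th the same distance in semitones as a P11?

9 semitones (diminished seventh) vs 17 semitones (perfect eleventh): not equal.

No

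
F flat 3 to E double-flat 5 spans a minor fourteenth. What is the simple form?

Take out an octave (7 from the number): 14 − 7 = 7.
Quality carries through unchanged, so the simple form is a minor seventh.

minor seventh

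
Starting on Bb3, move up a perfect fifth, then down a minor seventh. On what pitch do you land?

Up a perfect fifth from Bb3: F4 (7 semitones up).
A minor seventh down from F4 is G3.

G3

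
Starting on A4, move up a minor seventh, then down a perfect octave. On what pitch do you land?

A minor seventh up from A4 is G5.
G5 down a perfect octave → G4 (12 semitones).

G4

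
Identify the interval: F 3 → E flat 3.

Descending from F3 to Eb3 is the same interval as ascending Eb3 to F3.
E to F spans two letter names (E-F): a second.
Counting semitones, Eb3→F3 is 2, which is the major second.

M2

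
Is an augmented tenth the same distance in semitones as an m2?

An augmented tenth is 17 semitones but a minor second is 1 semitone — different sizes.

No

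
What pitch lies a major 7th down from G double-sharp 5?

A sharp 4

The seventh takes the letter from G down to A.
A major seventh spans 11 semitones, so from G##5 the target pitch is A#4.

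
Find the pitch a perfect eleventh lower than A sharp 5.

Counting four letter names plus an octave down from A lands on E.
A perfect eleventh spans 17 semitones, so from A#5 the target pitch is E#4.

E sharp 4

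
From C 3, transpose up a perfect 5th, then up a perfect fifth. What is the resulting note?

D 4

A perfect fifth up from C3 is G3.
Up a perfect fifth from G3: D4 (7 semitones up).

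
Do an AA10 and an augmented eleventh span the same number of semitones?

Yes

A doubly augmented tenth spans 18 semitones, and an augmented eleventh also spans 18 semitones — they're enharmonic.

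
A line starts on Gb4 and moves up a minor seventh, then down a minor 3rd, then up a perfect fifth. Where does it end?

Ab5

Up a minor seventh from Gb4: Fb5 (10 semitones up).
Down a minor third from Fb5: Db5 (3 semitones down).
Db5 up a perfect fifth → Ab5 (7 semitones).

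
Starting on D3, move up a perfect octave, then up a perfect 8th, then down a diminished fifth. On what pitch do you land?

G#4

Up a perfect octave from D3: D4 (12 semitones up).
Up a perfect octave from D4: D5 (12 semitones up).
Down a diminished fifth from D5: G#4 (6 semitones down).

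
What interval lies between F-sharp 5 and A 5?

minor third

F to A spans three letter names (F-G-A) — that makes it a third of some quality.
At 3 semitones, F#5→A5 falls one short of a major third: minor.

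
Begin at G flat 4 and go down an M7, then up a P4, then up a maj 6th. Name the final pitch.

Down a major seventh from Gb4: Abb3 (11 semitones down).
Abb3 up a perfect fourth → Dbb4 (5 semitones).
A major sixth up from Dbb4 is Bbb4.

B double-flat 4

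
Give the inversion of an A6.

diminished third

Inverted interval numbers add to nine, so a sixth pairs with a third (6 + 3 = 9).
The quality also flips — augmented becomes diminished — giving a diminished third.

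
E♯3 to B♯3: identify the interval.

E to B spans five letter names (E-F-G-A-B) — that makes it a fifth of some quality.
E#3 to B#3 is 7 semitones, matching the perfect fifth exactly, so the quality is perfect.

perfect fifth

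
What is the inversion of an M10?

minor 6th

First reduce the compound major tenth to its simple form, a major third.
Interval numbers invert to sum to nine: 3 + 6 = 9, so a third inverts to a sixth.
And major becomes minor under inversion, so we get a minor sixth.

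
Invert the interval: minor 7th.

M2

The rule of nine gives the new number: 9 − 7 = 2, so a seventh becomes a second.
The quality also flips — minor becomes major — giving a major second.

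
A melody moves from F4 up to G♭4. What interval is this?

F to G spans two letter names (F-G), so the interval is some kind of second.
At 1 semitone, F4→Gb4 falls one short of a major second: minor.

minor 2nd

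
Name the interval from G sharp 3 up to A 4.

G to A spans two letter names (G-A), plus an octave — that makes it a ninth of some quality.
At 13 semitones, G#3→A4 falls one short of a major ninth: minor.
(Equivalently, a compound minor second: a minor second plus an octave.)

minor ninth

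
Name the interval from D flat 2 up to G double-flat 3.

diminished 11th

D to G spans four letter names (D-E-F-G), plus an octave, so the interval is some kind of eleventh.
A perfect eleventh would be 17 semitones; Db2 to Gbb3 is 16, one semitone narrower, so the interval is diminished.
(Equivalently, a compound diminished fourth: a diminished fourth plus an octave.)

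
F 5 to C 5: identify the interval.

perfect 4th

Descending from F5 to C5 is the same interval as ascending C5 to F5.
C to F spans four letter names (C-D-E-F) — that makes it a fourth of some quality.
The perfect fourth spans 5 semitones, and C5 to F5 is exactly 5 semitones — so this is a perfect fourth.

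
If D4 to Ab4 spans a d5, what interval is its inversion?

augmented fourth

Inverted interval numbers add to nine, so a fifth pairs with a fourth (5 + 4 = 9).
And diminished becomes augmented under inversion, so we get an augmented fourth.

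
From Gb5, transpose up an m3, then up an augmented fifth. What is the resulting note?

F6

Up a minor third from Gb5: Bbb5 (3 semitones up).
Up an augmented fifth from Bbb5: F6 (8 semitones up).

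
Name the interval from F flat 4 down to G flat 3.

Descending from Fb4 to Gb3 is the same interval as ascending Gb3 to Fb4.
G to F spans seven letter names (G-A-B-C-D-E-F), so the interval is some kind of seventh.
At 10 semitones, Gb3→Fb4 falls one short of a major seventh: minor.

minor seventh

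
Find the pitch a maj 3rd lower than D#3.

Counting three letter names down from D lands on B.
A major third is 4 semitones; 4 semitones down from D#3 gives B2.

B2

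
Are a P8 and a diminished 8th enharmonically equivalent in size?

No

A perfect octave is 12 semitones but a diminished octave is 11 semitones — different sizes.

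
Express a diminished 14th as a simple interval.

Take out an octave (7 from the number): 14 − 7 = 7.
That makes a diminished fourteenth a compound diminished seventh — an octave plus a diminished seventh.

d7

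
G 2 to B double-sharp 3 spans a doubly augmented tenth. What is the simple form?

doubly augmented 3rd

Take out an octave (7 from the number): 10 − 7 = 3.
That makes a doubly augmented tenth a compound doubly augmented third — an octave plus a doubly augmented third.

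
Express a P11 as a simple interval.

perfect 4th

Take out an octave (7 from the number): 11 − 7 = 4.
So a perfect eleventh is an octave plus a perfect fourth. The quality is unchanged.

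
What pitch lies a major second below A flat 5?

The second takes the letter from A down to G.
A major second spans 2 semitones, so from Ab5 the target pitch is Gb5.

G flat 5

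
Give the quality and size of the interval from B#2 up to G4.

B to G spans six letter names (B-C-D-E-F-G), plus an octave, so the interval is some kind of thirteenth.
B#2 to G4 spans 19 semitones — two semitones narrower than the major thirteenth (21) — giving a diminished thirteenth.
(Equivalently, a compound diminished sixth: a diminished sixth plus an octave.)

diminished 13th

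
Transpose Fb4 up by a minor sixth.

Dbb5

The sixth takes the letter from F up to D.
Moving 8 semitones up from Fb4 (the size of a minor sixth) reaches Dbb5.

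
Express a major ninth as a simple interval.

major second

Take out an octave (7 from the number): 9 − 7 = 2.
So a major ninth is an octave plus a major second. The quality is unchanged.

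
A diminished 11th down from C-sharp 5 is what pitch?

G-double-sharp 3

The eleventh's letter: C down four letter names plus an octave → G.
A diminished eleventh is 16 semitones; 16 semitones down from C#5 gives G##3.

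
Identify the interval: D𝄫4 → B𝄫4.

D to B spans six letter names (D-E-F-G-A-B): a sixth.
The major sixth spans 9 semitones, and Dbb4 to Bbb4 is exactly 9 semitones — so this is a major sixth.

M6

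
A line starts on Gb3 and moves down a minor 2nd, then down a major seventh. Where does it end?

Gb2

Down a minor second from Gb3: F3 (1 semitone down).
F3 down a major seventh → Gb2 (11 semitones).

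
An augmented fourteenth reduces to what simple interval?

Take out an octave (7 from the number): 14 − 7 = 7.
So an augmented fourteenth is an octave plus an augmented seventh. The quality is unchanged.

augmented seventh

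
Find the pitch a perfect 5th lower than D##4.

G##3

Five letter names down from D: G.
A perfect fifth spans 7 semitones, so from D##4 the target pitch is G##3.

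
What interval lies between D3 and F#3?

D to F spans three letter names (D-E-F): a third.
The major third spans 4 semitones, and D3 to F#3 is exactly 4 semitones — so this is a major third.

major third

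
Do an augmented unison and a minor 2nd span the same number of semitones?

An augmented unison = 1 semitone = a minor second; enharmonically equal.

Yes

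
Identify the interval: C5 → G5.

P5

C to G spans five letter names (C-D-E-F-G), so the interval is some kind of fifth.
The perfect fifth spans 7 semitones, and C5 to G5 is exactly 7 semitones — so this is a perfect fifth.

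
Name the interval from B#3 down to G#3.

Descending from B#3 to G#3 is the same interval as ascending G#3 to B#3.
G to B spans three letter names (G-A-B), so the interval is some kind of third.
G#3 to B#3 is 4 semitones, matching the major third exactly, so the quality is major.

major 3rd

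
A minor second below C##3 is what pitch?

Counting two letter names down from C lands on B.
Moving 1 semitone down from C##3 (the size of a minor second) reaches B##2.

B##2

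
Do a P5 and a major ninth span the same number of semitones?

No

A perfect fifth is 7 semitones but a major ninth is 14 semitones — different sizes.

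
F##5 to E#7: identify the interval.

m14

F to E spans seven letter names (F-G-A-B-C-D-E), plus an octave — that makes it a fourteenth of some quality.
A major fourteenth would be 23 semitones, but F##5 to E#7 is 22 — one semitone narrower, making it a minor fourteenth.
(Equivalently, a compound minor seventh: a minor seventh plus an octave.)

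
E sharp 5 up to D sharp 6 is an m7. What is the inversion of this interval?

major second

Interval numbers invert to sum to nine: 7 + 2 = 9, so a seventh inverts to a second.
And minor becomes major under inversion, so we get a major second.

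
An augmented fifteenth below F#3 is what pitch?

F1

A fifteenth keeps the letter name F, two octaves down from F.
Moving 25 semitones down from F#3 (the size of an augmented fifteenth) reaches F1.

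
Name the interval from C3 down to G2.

Descending from C3 to G2 is the same interval as ascending G2 to C3.
G to C spans four letter names (G-A-B-C) — that makes it a fourth of some quality.
G2 to C3 is 5 semitones, matching the perfect fourth exactly, so the quality is perfect.

P4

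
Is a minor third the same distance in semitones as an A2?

Yes

A minor third = 3 semitones = an augmented second; enharmonically equal.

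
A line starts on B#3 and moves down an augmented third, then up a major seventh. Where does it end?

B#3 down an augmented third → G3 (5 semitones).
Up a major seventh from G3: F#4 (11 semitones up).

F#4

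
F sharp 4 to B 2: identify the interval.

Descending from F#4 to B2 is the same interval as ascending B2 to F#4.
B to F spans five letter names (B-C-D-E-F), plus an octave: a twelfth.
The perfect twelfth spans 19 semitones, and B2 to F#4 is exactly 19 semitones — so this is a perfect twelfth.
(Equivalently, a compound perfect fifth: a perfect fifth plus an octave.)

perfect 12th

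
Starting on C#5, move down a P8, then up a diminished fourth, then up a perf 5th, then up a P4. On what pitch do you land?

C#5 down a perfect octave → C#4 (12 semitones).
Up a diminished fourth from C#4: F4 (4 semitones up).
A perfect fifth up from F4 is C5.
A perfect fourth up from C5 is F5.

F5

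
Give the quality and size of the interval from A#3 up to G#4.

A to G spans seven letter names (A-B-C-D-E-F-G), so the interval is some kind of seventh.
At 10 semitones, A#3→G#4 falls one short of a major seventh: minor.

minor seventh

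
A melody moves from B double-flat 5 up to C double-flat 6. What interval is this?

minor second

B to C spans two letter names (B-C) — that makes it a second of some quality.
At 1 semitone, Bbb5→Cbb6 falls one short of a major second: minor.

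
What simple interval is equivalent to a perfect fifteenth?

P8

Take out an octave (7 from the number): 15 − 7 = 8.
Quality carries through unchanged, so the simple form is a perfect octave.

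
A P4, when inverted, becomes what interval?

P5

Inverted interval numbers add to nine, so a fourth pairs with a fifth (4 + 5 = 9).
The quality also flips — perfect stays perfect — giving a perfect fifth.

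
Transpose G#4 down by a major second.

Counting two letter names down from G lands on F.
A major second is 2 semitones; 2 semitones down from G#4 gives F#4.

F#4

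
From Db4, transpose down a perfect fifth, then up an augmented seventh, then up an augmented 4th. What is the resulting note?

Db4 down a perfect fifth → Gb3 (7 semitones).
Up an augmented seventh from Gb3: F#4 (12 semitones up).
An augmented fourth up from F#4 is B#4.

B#4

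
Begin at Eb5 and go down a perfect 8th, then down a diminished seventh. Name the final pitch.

A perfect octave down from Eb5 is Eb4.
A diminished seventh down from Eb4 is F#3.

F#3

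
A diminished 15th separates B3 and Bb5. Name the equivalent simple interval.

Subtracting seven from the interval number removes an octave: 15 − 7 = 8.
So a diminished fifteenth is an octave plus a diminished octave. The quality is unchanged.

diminished octave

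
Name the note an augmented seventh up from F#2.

E##3

Seven letter names up from F: E.
An augmented seventh is 12 semitones; 12 semitones up from F#2 gives E##3.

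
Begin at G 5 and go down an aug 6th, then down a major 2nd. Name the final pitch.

A double-flat 4

Down an augmented sixth from G5: Bbb4 (10 semitones down).
Bbb4 down a major second → Abb4 (2 semitones).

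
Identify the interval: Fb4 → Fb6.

perfect fifteenth

F to F is the same letter name, plus 2 octaves — that makes it a fifteenth of some quality.
Fb4 to Fb6 is 24 semitones, matching the perfect fifteenth exactly, so the quality is perfect.
(Equivalently, a compound perfect octave: a perfect octave plus an octave.)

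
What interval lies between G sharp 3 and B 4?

minor tenth

G to B spans three letter names (G-A-B), plus an octave, so the interval is some kind of tenth.
A major tenth would be 16 semitones, but G#3 to B4 is 15 — one semitone narrower, making it a minor tenth.
(Equivalently, a compound minor third: a minor third plus an octave.)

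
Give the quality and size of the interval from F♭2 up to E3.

augmented seventh

F to E spans seven letter names (F-G-A-B-C-D-E) — that makes it a seventh of some quality.
A major seventh would be 11 semitones; Fb2 to E3 is 12, one semitone wider, so the interval is augmented.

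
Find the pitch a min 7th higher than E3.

D4

Counting seven letter names up from E lands on D.
Moving 10 semitones up from E3 (the size of a minor seventh) reaches D4.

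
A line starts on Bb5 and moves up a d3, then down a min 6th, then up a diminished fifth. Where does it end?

Up a diminished third from Bb5: Dbb6 (2 semitones up).
Down a minor sixth from Dbb6: Fb5 (8 semitones down).
A diminished fifth up from Fb5 is Cbb6.

Cbb6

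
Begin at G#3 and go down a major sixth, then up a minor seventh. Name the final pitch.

A3

Down a major sixth from G#3: B2 (9 semitones down).
A minor seventh up from B2 is A3.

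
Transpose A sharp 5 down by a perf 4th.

E sharp 5

The fourth takes the letter from A down to E.
A perfect fourth is 5 semitones; 5 semitones down from A#5 gives E#5.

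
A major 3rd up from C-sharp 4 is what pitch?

Counting three letter names up from C lands on E.
A major third is 4 semitones; 4 semitones up from C#4 gives E#4.

E-sharp 4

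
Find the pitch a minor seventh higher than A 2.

Counting seven letter names up from A lands on G.
Moving 10 semitones up from A2 (the size of a minor seventh) reaches G3.

G 3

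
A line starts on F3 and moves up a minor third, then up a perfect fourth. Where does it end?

Db4

A minor third up from F3 is Ab3.
Up a perfect fourth from Ab3: Db4 (5 semitones up).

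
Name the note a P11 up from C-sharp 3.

F-sharp 4

Counting four letter names plus an octave up from C lands on F.
Moving 17 semitones up from C#3 (the size of a perfect eleventh) reaches F#4.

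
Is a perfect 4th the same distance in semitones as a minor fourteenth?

5 semitones (perfect fourth) vs 22 semitones (minor fourteenth): not equal.

No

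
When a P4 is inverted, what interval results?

The rule of nine gives the new number: 9 − 4 = 5, so a fourth becomes a fifth.
Quality inverts too: perfect stays perfect. That makes the inversion a perfect fifth.

perfect 5th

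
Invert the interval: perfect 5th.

P4

Interval numbers invert to sum to nine: 5 + 4 = 9, so a fifth inverts to a fourth.
The quality also flips — perfect stays perfect — giving a perfect fourth.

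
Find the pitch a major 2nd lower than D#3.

C#3

Counting two letter names down from D lands on C.
A major second spans 2 semitones, so from D#3 the target pitch is C#3.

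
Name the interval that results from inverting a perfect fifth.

perfect fourth

The rule of nine gives the new number: 9 − 5 = 4, so a fifth becomes a fourth.
Quality inverts too: perfect stays perfect. That makes the inversion a perfect fourth.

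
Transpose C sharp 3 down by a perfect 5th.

F sharp 2

The fifth takes the letter from C down to F.
Moving 7 semitones down from C#3 (the size of a perfect fifth) reaches F#2.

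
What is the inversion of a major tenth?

First reduce the compound major tenth to its simple form, a major third.
Inverted interval numbers add to nine, so a third pairs with a sixth (3 + 6 = 9).
The quality also flips — major becomes minor — giving a minor sixth.

minor sixth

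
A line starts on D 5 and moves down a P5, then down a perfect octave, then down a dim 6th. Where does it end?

B sharp 2

A perfect fifth down from D5 is G4.
G4 down a perfect octave → G3 (12 semitones).
Down a diminished sixth from G3: B#2 (7 semitones down).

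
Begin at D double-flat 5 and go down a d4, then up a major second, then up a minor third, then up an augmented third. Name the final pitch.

F sharp 5

Dbb5 down a diminished fourth → Ab4 (4 semitones).
Up a major second from Ab4: Bb4 (2 semitones up).
Bb4 up a minor third → Db5 (3 semitones).
Db5 up an augmented third → F#5 (5 semitones).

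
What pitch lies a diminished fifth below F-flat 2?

B-flat 1

Counting five letter names down from F lands on B.
A diminished fifth is 6 semitones; 6 semitones down from Fb2 gives Bb1.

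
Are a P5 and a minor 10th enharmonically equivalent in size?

No

7 semitones (perfect fifth) vs 15 semitones (minor tenth): not equal.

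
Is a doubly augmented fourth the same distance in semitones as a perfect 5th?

Both span 7 semitones: a doubly augmented fourth and a perfect fifth are the same chromatic distance.

Yes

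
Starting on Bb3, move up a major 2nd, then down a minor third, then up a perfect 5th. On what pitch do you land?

Up a major second from Bb3: C4 (2 semitones up).
A minor third down from C4 is A3.
A3 up a perfect fifth → E4 (7 semitones).

E4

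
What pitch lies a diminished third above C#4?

Counting three letter names up from C lands on E.
A diminished third spans 2 semitones, so from C#4 the target pitch is Eb4.

Eb4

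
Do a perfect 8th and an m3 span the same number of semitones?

No

A perfect octave spans 12 semitones; a minor third spans 3 semitones. They differ by 9.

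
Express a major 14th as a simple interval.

M7

Each octave removed subtracts seven from the number: 14 − 7 = 7.
So a major fourteenth is an octave plus a major seventh. The quality is unchanged.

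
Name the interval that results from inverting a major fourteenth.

m2

First reduce the compound major fourteenth to its simple form, a major seventh.
Inverted interval numbers add to nine, so a seventh pairs with a second (7 + 2 = 9).
The quality also flips — major becomes minor — giving a minor second.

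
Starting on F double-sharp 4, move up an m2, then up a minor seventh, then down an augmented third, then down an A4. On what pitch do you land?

A minor second up from F##4 is G#4.
G#4 up a minor seventh → F#5 (10 semitones).
F#5 down an augmented third → Db5 (5 semitones).
Db5 down an augmented fourth → Abb4 (6 semitones).

A double-flat 4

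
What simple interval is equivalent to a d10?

Each octave removed subtracts seven from the number: 10 − 7 = 3.
Quality carries through unchanged, so the simple form is a diminished third.

diminished 3rd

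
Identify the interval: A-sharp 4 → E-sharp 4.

perfect fourth

Descending from A#4 to E#4 is the same interval as ascending E#4 to A#4.
E to A spans four letter names (E-F-G-A), so the interval is some kind of fourth.
The perfect fourth spans 5 semitones, and E#4 to A#4 is exactly 5 semitones — so this is a perfect fourth.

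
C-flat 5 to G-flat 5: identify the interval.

C to G spans five letter names (C-D-E-F-G), so the interval is some kind of fifth.
Counting semitones, Cb5→Gb5 is 7, which is the perfect fifth.

perfect fifth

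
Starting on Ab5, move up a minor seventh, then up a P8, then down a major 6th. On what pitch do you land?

Ab5 up a minor seventh → Gb6 (10 semitones).
Gb6 up a perfect octave → Gb7 (12 semitones).
Gb7 down a major sixth → Bbb6 (9 semitones).

Bbb6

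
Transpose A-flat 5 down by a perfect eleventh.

The eleventh's letter: A down four letter names plus an octave → E.
A perfect eleventh is 17 semitones; 17 semitones down from Ab5 gives Eb4.

E-flat 4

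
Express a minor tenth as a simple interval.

Take out an octave (7 from the number): 10 − 7 = 3.
So a minor tenth is an octave plus a minor third. The quality is unchanged.

minor third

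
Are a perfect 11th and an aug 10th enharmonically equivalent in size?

Both span 17 semitones: a perfect eleventh and an augmented tenth are the same chromatic distance.

Yes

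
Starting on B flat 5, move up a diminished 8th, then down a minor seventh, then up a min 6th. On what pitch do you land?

A double-flat 6

A diminished octave up from Bb5 is Bbb6.
Down a minor seventh from Bbb6: Cb6 (10 semitones down).
A minor sixth up from Cb6 is Abb6.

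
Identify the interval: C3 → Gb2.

A4

Descending from C3 to Gb2 is the same interval as ascending Gb2 to C3.
G to C spans four letter names (G-A-B-C) — that makes it a fourth of some quality.
Gb2 to C3 spans 6 semitones — one semitone wider than the perfect fourth (5) — giving an augmented fourth.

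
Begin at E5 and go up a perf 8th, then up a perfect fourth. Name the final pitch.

A6

Up a perfect octave from E5: E6 (12 semitones up).
E6 up a perfect fourth → A6 (5 semitones).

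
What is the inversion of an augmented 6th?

Inverted interval numbers add to nine, so a sixth pairs with a third (6 + 3 = 9).
The quality also flips — augmented becomes diminished — giving a diminished third.

diminished 3rd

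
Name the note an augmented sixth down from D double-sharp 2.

F sharp 1

Six letter names down from D: F.
Moving 10 semitones down from D##2 (the size of an augmented sixth) reaches F#1.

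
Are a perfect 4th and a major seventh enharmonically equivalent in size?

5 semitones (perfect fourth) vs 11 semitones (major seventh): not equal.

No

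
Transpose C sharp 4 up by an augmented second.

The second takes the letter from C up to D.
An augmented second spans 3 semitones, so from C#4 the target pitch is D##4.

D double-sharp 4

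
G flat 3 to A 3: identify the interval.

G to A spans two letter names (G-A) — that makes it a second of some quality.
A major second would be 2 semitones; Gb3 to A3 is 3, one semitone wider, so the interval is augmented.

augmented second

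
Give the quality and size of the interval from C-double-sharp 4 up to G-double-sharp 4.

perfect fifth

C to G spans five letter names (C-D-E-F-G), so the interval is some kind of fifth.
C##4 to G##4 is 7 semitones, matching the perfect fifth exactly, so the quality is perfect.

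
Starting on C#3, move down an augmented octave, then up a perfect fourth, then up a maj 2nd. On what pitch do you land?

C#3 down an augmented octave → C2 (13 semitones).
A perfect fourth up from C2 is F2.
A major second up from F2 is G2.

G2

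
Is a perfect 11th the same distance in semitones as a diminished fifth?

No

A perfect eleventh spans 17 semitones; a diminished fifth spans 6 semitones. They differ by 11.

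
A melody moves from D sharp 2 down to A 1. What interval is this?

Descending from D#2 to A1 is the same interval as ascending A1 to D#2.
A to D spans four letter names (A-B-C-D), so the interval is some kind of fourth.
The perfect fourth is 5 semitones; here we have 6, one semitone wider: augmented.

augmented 4th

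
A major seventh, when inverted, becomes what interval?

Interval numbers invert to sum to nine: 7 + 2 = 9, so a seventh inverts to a second.
The quality also flips — major becomes minor — giving a minor second.

minor 2nd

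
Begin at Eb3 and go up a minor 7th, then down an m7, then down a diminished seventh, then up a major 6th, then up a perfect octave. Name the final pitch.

A minor seventh up from Eb3 is Db4.
Down a minor seventh from Db4: Eb3 (10 semitones down).
Eb3 down a diminished seventh → F#2 (9 semitones).
Up a major sixth from F#2: D#3 (9 semitones up).
A perfect octave up from D#3 is D#4.

D#4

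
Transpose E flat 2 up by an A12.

Counting five letter names plus an octave up from E lands on B.
An augmented twelfth spans 20 semitones, so from Eb2 the target pitch is B3.

B 3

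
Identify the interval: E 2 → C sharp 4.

major thirteenth

E to C spans six letter names (E-F-G-A-B-C), plus an octave: a thirteenth.
Counting semitones, E2→C#4 is 21, which is the major thirteenth.
(Equivalently, a compound major sixth: a major sixth plus an octave.)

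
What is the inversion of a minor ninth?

M7

First reduce the compound minor ninth to its simple form, a minor second.
The rule of nine gives the new number: 9 − 2 = 7, so a second becomes a seventh.
Quality inverts too: minor becomes major. That makes the inversion a major seventh.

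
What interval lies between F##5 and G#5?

F to G spans two letter names (F-G) — that makes it a second of some quality.
At 1 semitone, F##5→G#5 falls one short of a major second: minor.

m2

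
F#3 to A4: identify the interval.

F to A spans three letter names (F-G-A), plus an octave, so the interval is some kind of tenth.
A major tenth would be 16 semitones, but F#3 to A4 is 15 — one semitone narrower, making it a minor tenth.
(Equivalently, a compound minor third: a minor third plus an octave.)

m10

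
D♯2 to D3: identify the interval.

D to D is the same letter name, plus an octave, so the interval is some kind of octave.
D#2 to D3 spans 11 semitones — one semitone narrower than the perfect octave (12) — giving a diminished octave.

diminished 8th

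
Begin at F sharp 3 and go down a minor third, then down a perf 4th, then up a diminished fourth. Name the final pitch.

F#3 down a minor third → D#3 (3 semitones).
Down a perfect fourth from D#3: A#2 (5 semitones down).
A#2 up a diminished fourth → D3 (4 semitones).

D 3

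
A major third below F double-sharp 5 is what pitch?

Three letter names down from F: D.
Moving 4 semitones down from F##5 (the size of a major third) reaches D#5.

D sharp 5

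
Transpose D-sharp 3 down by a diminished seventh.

Counting seven letter names down from D lands on E.
A diminished seventh is 9 semitones; 9 semitones down from D#3 gives E##2.

E-double-sharp 2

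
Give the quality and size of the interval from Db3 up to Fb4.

D to F spans three letter names (D-E-F), plus an octave, so the interval is some kind of tenth.
Db3 to Fb4 is 15 semitones, a half step short of the major tenth (16), so this is minor.
(Equivalently, a compound minor third: a minor third plus an octave.)

minor tenth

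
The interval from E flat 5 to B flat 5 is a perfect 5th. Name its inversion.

P4

Inverted interval numbers add to nine, so a fifth pairs with a fourth (5 + 4 = 9).
Quality inverts too: perfect stays perfect. That makes the inversion a perfect fourth.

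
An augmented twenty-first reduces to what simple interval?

Take out 2 octaves (14 from the number): 21 − 14 = 7.
Quality carries through unchanged, so the simple form is an augmented seventh.

augmented 7th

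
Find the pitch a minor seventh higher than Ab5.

Gb6

The seventh takes the letter from A up to G.
Moving 10 semitones up from Ab5 (the size of a minor seventh) reaches Gb6.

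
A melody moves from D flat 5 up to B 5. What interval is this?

D to B spans six letter names (D-E-F-G-A-B): a sixth.
A major sixth would be 9 semitones; Db5 to B5 is 10, one semitone wider, so the interval is augmented.

augmented 6th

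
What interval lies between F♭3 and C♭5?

F to C spans five letter names (F-G-A-B-C), plus an octave — that makes it a twelfth of some quality.
Fb3 to Cb5 is 19 semitones, matching the perfect twelfth exactly, so the quality is perfect.
(Equivalently, a compound perfect fifth: a perfect fifth plus an octave.)

P12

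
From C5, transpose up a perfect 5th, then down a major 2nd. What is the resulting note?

A perfect fifth up from C5 is G5.
Down a major second from G5: F5 (2 semitones down).

F5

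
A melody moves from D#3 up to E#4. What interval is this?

M9

D to E spans two letter names (D-E), plus an octave — that makes it a ninth of some quality.
The major ninth spans 14 semitones, and D#3 to E#4 is exactly 14 semitones — so this is a major ninth.
(Equivalently, a compound major second: a major second plus an octave.)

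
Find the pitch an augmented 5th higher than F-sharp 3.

C-double-sharp 4

Five letter names up from F: C.
An augmented fifth spans 8 semitones, so from F#3 the target pitch is C##4.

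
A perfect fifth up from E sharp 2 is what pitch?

B sharp 2

The fifth takes the letter from E up to B.
A perfect fifth is 7 semitones; 7 semitones up from E#2 gives B#2.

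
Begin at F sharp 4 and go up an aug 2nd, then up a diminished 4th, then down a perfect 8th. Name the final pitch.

F#4 up an augmented second → G##4 (3 semitones).
Up a diminished fourth from G##4: C#5 (4 semitones up).
Down a perfect octave from C#5: C#4 (12 semitones down).

C sharp 4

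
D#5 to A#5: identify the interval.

D to A spans five letter names (D-E-F-G-A) — that makes it a fifth of some quality.
Counting semitones, D#5→A#5 is 7, which is the perfect fifth.

perfect fifth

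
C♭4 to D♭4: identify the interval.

major 2nd

C to D spans two letter names (C-D), so the interval is some kind of second.
The major second spans 2 semitones, and Cb4 to Db4 is exactly 2 semitones — so this is a major second.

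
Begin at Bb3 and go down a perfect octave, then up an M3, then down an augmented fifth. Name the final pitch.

Gb2

A perfect octave down from Bb3 is Bb2.
A major third up from Bb2 is D3.
D3 down an augmented fifth → Gb2 (8 semitones).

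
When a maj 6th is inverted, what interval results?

minor third

Inverted interval numbers add to nine, so a sixth pairs with a third (6 + 3 = 9).
Quality inverts too: major becomes minor. That makes the inversion a minor third.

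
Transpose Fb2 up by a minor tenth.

Abb3

Three letters up from F (plus an octave) reaches A.
A minor tenth is 15 semitones; 15 semitones up from Fb2 gives Abb3.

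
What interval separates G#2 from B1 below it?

M6

Descending from G#2 to B1 is the same interval as ascending B1 to G#2.
B to G spans six letter names (B-C-D-E-F-G), so the interval is some kind of sixth.
Counting semitones, B1→G#2 is 9, which is the major sixth.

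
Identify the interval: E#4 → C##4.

Descending from E#4 to C##4 is the same interval as ascending C##4 to E#4.
C to E spans three letter names (C-D-E) — that makes it a third of some quality.
C##4 to E#4 is 3 semitones, a half step short of the major third (4), so this is minor.

m3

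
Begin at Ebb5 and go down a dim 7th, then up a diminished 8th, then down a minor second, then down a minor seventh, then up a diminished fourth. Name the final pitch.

Bbb4

Ebb5 down a diminished seventh → F4 (9 semitones).
F4 up a diminished octave → Fb5 (11 semitones).
A minor second down from Fb5 is Eb5.
Down a minor seventh from Eb5: F4 (10 semitones down).
Up a diminished fourth from F4: Bbb4 (4 semitones up).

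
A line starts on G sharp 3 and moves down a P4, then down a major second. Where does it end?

Down a perfect fourth from G#3: D#3 (5 semitones down).
Down a major second from D#3: C#3 (2 semitones down).

C sharp 3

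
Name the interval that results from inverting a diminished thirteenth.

First reduce the compound diminished thirteenth to its simple form, a diminished sixth.
The rule of nine gives the new number: 9 − 6 = 3, so a sixth becomes a third.
The quality also flips — diminished becomes augmented — giving an augmented third.

augmented 3rd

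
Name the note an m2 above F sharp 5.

G 5

Counting two letter names up from F lands on G.
A minor second is 1 semitone; 1 semitone up from F#5 gives G5.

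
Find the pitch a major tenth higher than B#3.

D##5

The tenth's letter: B up three letter names plus an octave → D.
Moving 16 semitones up from B#3 (the size of a major tenth) reaches D##5.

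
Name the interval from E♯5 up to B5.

E to B spans five letter names (E-F-G-A-B): a fifth.
A perfect fifth would be 7 semitones; E#5 to B5 is 6, one semitone narrower, so the interval is diminished.

diminished fifth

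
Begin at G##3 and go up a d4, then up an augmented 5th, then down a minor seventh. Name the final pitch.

A diminished fourth up from G##3 is C#4.
Up an augmented fifth from C#4: G##4 (8 semitones up).
A minor seventh down from G##4 is A##3.

A##3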